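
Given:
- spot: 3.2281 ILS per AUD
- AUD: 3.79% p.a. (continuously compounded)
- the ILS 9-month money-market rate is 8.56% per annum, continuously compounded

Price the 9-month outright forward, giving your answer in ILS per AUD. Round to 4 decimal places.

3.3457

T = 9/12 years.
ILS growth factor: e^(0.0856×9/12) = 1.0663056.
Growth of 1 AUD over T: e^(0.0379×9/12) = 1.0288328.
CIP: F = S · (grow ILS)/(grow AUD) = 3.2281 × 1.0663056/1.0288328 = 3.345676 ILS per AUD.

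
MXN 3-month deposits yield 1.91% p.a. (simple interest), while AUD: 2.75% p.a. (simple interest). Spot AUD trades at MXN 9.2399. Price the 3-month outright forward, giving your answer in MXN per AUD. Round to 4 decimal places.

T = 3/12 years.
MXN accumulates by 1 + 0.0191×3/12 = 1.004775.
Growth of 1 AUD over T: 1 + 0.0275×3/12 = 1.006875.
So F = 9.2399 × 1.004775 / 1.006875 = 9.220629 (MXN/AUD).

9.2206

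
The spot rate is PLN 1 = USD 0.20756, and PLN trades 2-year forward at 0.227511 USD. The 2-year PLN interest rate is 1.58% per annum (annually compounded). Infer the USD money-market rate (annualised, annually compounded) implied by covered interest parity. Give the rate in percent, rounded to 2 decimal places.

T = 2 years.
F/S = 0.227511/0.20756 = 1.0961216 = (growth of USD) / (growth of PLN).
The PLN side grows by (1 + 0.0158)^2 = 1.0318496.
Hence g_USD = 1.1310326.
r = 1.1310326^(1/2) − 1 = 0.063500 → 6.35%.

6.35%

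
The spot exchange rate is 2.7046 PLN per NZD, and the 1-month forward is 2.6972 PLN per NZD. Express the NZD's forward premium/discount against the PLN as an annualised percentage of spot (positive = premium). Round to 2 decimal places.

-3.28%

T = 1/12 years.
(F − S)/S = (2.6972 − 2.7046)/2.7046 = -0.0027361.
Per annum: -0.0027361 / (1/12) = -0.032833 = -3.28%.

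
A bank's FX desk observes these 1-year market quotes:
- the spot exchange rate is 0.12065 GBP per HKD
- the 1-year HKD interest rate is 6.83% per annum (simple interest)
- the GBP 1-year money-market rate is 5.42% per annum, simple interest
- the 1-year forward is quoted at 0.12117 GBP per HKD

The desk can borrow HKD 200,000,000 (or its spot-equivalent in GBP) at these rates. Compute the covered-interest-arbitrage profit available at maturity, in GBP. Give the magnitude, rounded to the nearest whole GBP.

T = 1 year.
Keep in HKD, deliver into the forward: 200,000,000·1.068300·0.12117 = GBP 25,889,182.20.
Swap to GBP now, deposit: 200,000,000·0.12065·1.054200 = GBP 25,437,846.00.
The quoted forward overvalues HKD, so borrow GBP, buy HKD at spot, deposit the HKD at 6.83%, and sell the proceeds forward at 0.12117.
The gap between the two covered legs is GBP 451,336.

GBP 451,336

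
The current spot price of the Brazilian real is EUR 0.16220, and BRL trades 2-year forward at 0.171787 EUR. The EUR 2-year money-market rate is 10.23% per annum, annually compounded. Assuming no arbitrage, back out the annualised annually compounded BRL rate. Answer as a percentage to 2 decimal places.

T = 2 years.
CIP gives F = S · g_EUR/g_BRL, so g_EUR/g_BRL = 0.171787/0.1622 = 1.0591060.
The EUR side grows by (1 + 0.1023)^2 = 1.2150653.
Hence g_BRL = 1.1472556.
r = 1.1472556^(1/2) − 1 = 0.071100 → 7.11%.

7.11%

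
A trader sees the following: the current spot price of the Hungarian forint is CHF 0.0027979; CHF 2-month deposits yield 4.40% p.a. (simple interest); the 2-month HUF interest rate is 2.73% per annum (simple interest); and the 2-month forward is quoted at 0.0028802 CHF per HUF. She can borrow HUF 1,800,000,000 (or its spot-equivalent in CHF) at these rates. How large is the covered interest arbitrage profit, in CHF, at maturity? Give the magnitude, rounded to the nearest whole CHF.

CHF 134,797

T = 2/12 years.
Invest the HUF and cover forward: 1,800,000,000 × 1.004550 × 0.0028802 = CHF 5,207,948.84.
Convert at spot and invest in CHF: 1,800,000,000 × 0.0027979 × 1.007333333 = CHF 5,073,152.28.
The quoted forward overvalues HUF, so borrow CHF, buy HUF at spot, deposit the HUF at 2.73%, and sell the proceeds forward at 0.0028802.
Arbitrage profit = |5,207,948.84 − 5,073,152.28| = CHF 134,797.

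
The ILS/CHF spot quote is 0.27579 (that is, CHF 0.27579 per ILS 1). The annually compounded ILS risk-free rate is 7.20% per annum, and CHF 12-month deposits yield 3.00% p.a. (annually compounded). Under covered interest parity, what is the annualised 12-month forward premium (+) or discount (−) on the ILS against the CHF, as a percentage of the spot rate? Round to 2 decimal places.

T = 1 year.
No-arbitrage forward: 0.27579 × 1.030000 / 1.072000 = 0.26498479 CHF/ILS.
Annualised premium = (F − S)/S × (1/T) = (0.26498479 − 0.27579)/0.27579 ÷ 1 = -3.92%.

-3.92%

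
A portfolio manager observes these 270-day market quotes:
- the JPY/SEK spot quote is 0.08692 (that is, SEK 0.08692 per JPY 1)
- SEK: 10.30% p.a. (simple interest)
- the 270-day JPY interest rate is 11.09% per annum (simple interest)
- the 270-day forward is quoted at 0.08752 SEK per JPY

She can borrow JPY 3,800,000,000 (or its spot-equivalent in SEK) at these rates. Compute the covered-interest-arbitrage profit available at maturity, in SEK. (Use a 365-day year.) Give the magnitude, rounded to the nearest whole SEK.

SEK 4,397,237

T = 270/365 years.
Route A — deposit JPY, sell forward: 3,800,000,000 × 1.08203561644 × 0.08752 = SEK 359,859,077.17.
Route B — convert at spot, deposit SEK: 3,800,000,000 × 0.08692 × 1.07619178082 = SEK 355,461,840.44.
The quoted forward overvalues JPY, so borrow SEK, buy JPY at spot, deposit the JPY at 11.09%, and sell the proceeds forward at 0.08752.
The gap between the two covered legs is SEK 4,397,237.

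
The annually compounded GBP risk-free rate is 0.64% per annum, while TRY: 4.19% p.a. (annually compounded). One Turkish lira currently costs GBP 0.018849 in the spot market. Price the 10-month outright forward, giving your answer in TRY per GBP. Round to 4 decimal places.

54.6082

T = 10/12 years.
Growth of 1 GBP over T: (1 + 0.0064)^(10/12) = 1.0053305.
TRY accumulates by (1 + 0.0419)^(10/12) = 1.03479669.
Forward (GBP per TRY) = 0.018849 × 1.0053305 / 1.03479669 = 0.018312268.
Quoted the other way: 1/0.018312268 = 54.6082 TRY per GBP.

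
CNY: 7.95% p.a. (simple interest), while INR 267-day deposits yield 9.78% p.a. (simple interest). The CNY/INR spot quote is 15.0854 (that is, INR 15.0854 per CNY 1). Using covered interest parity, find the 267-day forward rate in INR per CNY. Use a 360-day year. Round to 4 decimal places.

15.2787

T = 267/360 years.
INR growth factor: 1 + 0.0978×267/360 = 1.072535.
CNY growth factor: 1 + 0.0795×267/360 = 1.0589625.
CIP: F = S · (grow INR)/(grow CNY) = 15.0854 × 1.072535/1.0589625 = 15.278746 INR per CNY.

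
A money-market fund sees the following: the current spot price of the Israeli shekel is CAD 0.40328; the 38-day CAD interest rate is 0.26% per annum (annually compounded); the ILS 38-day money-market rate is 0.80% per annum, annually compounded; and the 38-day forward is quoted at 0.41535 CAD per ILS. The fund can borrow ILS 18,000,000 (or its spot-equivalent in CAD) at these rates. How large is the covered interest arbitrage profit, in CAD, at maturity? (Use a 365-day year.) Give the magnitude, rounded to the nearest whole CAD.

CAD 221,502

T = 38/365 years.
Route A — deposit ILS, sell forward: 18,000,000 × 1.000829907 × 0.41535 = CAD 7,482,504.63.
Route B — convert at spot, deposit CAD: 18,000,000 × 0.40328 × 1.00027037 = CAD 7,261,002.63.
The quoted forward overvalues ILS, so borrow CAD, buy ILS at spot, deposit the ILS at 0.80%, and sell the proceeds forward at 0.41535.
Profit = 7,482,504.63 − 7,261,002.63 = CAD 221,502.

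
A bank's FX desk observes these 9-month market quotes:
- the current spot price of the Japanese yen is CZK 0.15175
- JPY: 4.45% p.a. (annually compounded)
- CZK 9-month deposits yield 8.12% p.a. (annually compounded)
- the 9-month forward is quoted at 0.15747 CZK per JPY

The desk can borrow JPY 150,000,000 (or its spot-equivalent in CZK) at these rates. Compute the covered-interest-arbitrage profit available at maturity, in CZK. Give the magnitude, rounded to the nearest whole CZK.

T = 9/12 years.
Route A — deposit JPY, sell forward: 150,000,000 × 1.03319271 × 0.15747 = CZK 24,404,528.41.
Route B — convert at spot, deposit CZK: 150,000,000 × 0.15175 × 1.060301871 = CZK 24,135,121.34.
The quoted forward overvalues JPY, so borrow CZK, buy JPY at spot, deposit the JPY at 4.45%, and sell the proceeds forward at 0.15747.
The gap between the two covered legs is CZK 269,407.

CZK 269,407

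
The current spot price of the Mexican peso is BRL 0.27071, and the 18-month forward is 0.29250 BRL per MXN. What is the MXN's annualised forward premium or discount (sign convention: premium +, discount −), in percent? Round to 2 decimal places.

T = 18/12 years.
(F − S)/S = (0.29250 − 0.27071)/0.27071 = 0.0804920.
×(1/T) gives 5.37% p.a.

+5.37%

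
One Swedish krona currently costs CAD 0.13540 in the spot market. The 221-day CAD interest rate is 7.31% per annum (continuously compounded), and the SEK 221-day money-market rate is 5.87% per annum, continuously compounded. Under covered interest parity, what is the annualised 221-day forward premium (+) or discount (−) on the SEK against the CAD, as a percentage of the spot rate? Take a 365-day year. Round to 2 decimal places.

T = 221/365 years.
No-arbitrage forward: 0.1354 × 1.0452547 / 1.0361808 = 0.13658571 CAD/SEK.
Annualised premium = (F − S)/S × (1/T) = (0.13658571 − 0.1354)/0.1354 ÷ (221/365) = 1.45%.

+1.45%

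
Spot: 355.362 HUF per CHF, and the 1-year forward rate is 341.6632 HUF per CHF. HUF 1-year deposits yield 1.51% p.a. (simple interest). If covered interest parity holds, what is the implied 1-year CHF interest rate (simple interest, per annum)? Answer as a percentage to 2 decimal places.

5.58%

T = 1 year.
F/S = 341.6632/355.362 = 0.9614511 = (growth of HUF) / (growth of CHF).
The HUF side grows by 1 + 0.0151×1 = 1.015100.
So the CHF growth factor = 1.0557999.
r = (1.0557999 − 1)/1 = 0.055800 → 5.58%.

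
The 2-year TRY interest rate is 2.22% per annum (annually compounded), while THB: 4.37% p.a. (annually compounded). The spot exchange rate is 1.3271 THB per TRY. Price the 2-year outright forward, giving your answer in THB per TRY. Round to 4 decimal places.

T = 2 years.
THB growth factor: (1 + 0.0437)^2 = 1.0893097.
TRY growth factor: (1 + 0.0222)^2 = 1.0448928.
So F = 1.3271 × 1.0893097 / 1.0448928 = 1.383513 (THB/TRY).

1.3835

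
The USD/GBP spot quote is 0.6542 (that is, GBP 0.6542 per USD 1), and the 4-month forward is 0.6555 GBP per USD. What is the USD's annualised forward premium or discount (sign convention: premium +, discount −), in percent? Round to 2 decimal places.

+0.60%

T = 4/12 years.
(F − S)/S = (0.6555 − 0.6542)/0.6542 = 0.0019872.
Per annum: 0.0019872 / (4/12) = 0.005962 = 0.60%.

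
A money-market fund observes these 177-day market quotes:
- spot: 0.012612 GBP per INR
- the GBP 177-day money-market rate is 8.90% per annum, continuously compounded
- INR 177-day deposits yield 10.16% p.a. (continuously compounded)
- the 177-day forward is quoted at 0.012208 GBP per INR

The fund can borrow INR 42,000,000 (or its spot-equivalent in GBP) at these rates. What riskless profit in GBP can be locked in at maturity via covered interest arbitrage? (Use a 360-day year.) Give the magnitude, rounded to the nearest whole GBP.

GBP 14,398

T = 177/360 years.
Route A — deposit INR, sell forward: 42,000,000 × 1.05122204 × 0.012208 = GBP 538,999.38.
Route B — convert at spot, deposit GBP: 42,000,000 × 0.012612 × 1.04472985 = GBP 553,397.58.
The quoted forward undervalues INR, so borrow INR, convert to GBP at spot, deposit the GBP at 8.90%, and buy INR forward at 0.012208 to cover the loan.
Profit = 553,397.58 − 538,999.38 = GBP 14,398.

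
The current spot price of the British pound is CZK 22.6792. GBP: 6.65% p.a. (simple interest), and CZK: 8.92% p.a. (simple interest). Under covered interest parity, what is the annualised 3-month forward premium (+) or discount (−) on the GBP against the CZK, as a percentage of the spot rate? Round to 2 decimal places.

T = 3/12 years.
No-arbitrage forward: 22.6792 × 1.022300 / 1.016625 = 22.8057997 CZK/GBP.
(F − S)/S ÷ T = (22.8057997 − 22.6792)/22.6792/(3/12) = 0.022329 → 2.23%.

+2.23%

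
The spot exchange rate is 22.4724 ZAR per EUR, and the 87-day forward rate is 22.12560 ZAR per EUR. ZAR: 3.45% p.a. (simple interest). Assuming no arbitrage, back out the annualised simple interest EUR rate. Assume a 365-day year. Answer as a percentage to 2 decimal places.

T = 87/365 years.
F/S = 22.1256/22.4724 = 0.9845677 = (growth of ZAR) / (growth of EUR).
The ZAR side grows by 1 + 0.0345×87/365 = 1.0082233.
So the EUR growth factor = 1.0240264.
r = (1.0240264 − 1)/(87/365) = 0.100800 → 10.08%.

10.08%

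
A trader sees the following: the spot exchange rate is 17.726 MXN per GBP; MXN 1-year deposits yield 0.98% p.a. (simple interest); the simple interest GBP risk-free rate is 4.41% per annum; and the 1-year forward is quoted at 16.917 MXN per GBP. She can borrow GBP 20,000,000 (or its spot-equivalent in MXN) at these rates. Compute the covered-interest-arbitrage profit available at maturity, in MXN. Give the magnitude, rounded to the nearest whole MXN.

MXN 4,733,502

T = 1 year.
Keep in GBP, deliver into the forward: 20,000,000·1.044100·16.917 = MXN 353,260,794.00.
Swap to MXN now, deposit: 20,000,000·17.726·1.009800 = MXN 357,994,296.00.
The quoted forward undervalues GBP, so borrow GBP, convert to MXN at spot, deposit the MXN at 0.98%, and buy GBP forward at 16.917 to cover the loan.
Arbitrage profit = |353,260,794.00 − 357,994,296.00| = MXN 4,733,502.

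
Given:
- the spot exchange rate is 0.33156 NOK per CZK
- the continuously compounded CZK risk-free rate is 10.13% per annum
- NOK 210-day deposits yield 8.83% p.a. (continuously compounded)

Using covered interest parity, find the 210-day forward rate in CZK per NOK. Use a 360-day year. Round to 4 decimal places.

3.0390

T = 210/360 years.
Growth of 1 NOK over T: e^(0.0883×210/360) = 1.052858.
CZK growth factor: e^(0.1013×210/360) = 1.0608725.
So F = 0.33156 × 1.052858 / 1.0608725 = 0.3290552 (NOK/CZK).
Quoted the other way: 1/0.3290552 = 3.0390 CZK per NOK.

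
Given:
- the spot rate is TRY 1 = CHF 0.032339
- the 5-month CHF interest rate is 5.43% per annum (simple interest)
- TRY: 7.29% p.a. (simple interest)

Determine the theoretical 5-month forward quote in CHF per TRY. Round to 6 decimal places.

0.032096

T = 5/12 years.
CHF accumulates by 1 + 0.0543×5/12 = 1.022625.
TRY growth factor: 1 + 0.0729×5/12 = 1.030375.
CIP: F = S · (grow CHF)/(grow TRY) = 0.032339 × 1.022625/1.030375 = 0.03209576 CHF per TRY.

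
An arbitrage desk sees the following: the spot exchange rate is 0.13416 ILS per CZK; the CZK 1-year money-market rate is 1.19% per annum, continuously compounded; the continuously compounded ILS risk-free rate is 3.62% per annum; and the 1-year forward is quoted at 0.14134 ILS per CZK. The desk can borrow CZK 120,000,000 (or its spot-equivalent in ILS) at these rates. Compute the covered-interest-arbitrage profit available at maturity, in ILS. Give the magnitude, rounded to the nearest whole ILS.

ILS 471,171

T = 1 year.
Invest the CZK and cover forward: 120,000,000 × 1.0119710867 × 0.14134 = ILS 17,163,839.21.
Convert at spot and invest in ILS: 120,000,000 × 0.13416 × 1.0368631984 = ILS 16,692,668.00.
The quoted forward overvalues CZK, so borrow ILS, buy CZK at spot, deposit the CZK at 1.19%, and sell the proceeds forward at 0.14134.
The gap between the two covered legs is ILS 471,171.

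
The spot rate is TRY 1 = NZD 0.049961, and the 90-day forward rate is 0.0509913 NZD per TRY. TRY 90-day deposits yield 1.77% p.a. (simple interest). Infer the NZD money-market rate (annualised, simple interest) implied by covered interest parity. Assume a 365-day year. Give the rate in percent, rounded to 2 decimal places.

T = 90/365 years.
By CIP, F/S equals the NZD-to-TRY growth ratio: 0.0509913/0.049961 = 1.0206221.
TRY growth factor: 1 + 0.0177×90/365 = 1.0043644.
Hence g_NZD = 1.0250765.
r = (1.0250765 − 1)/(90/365) = 0.101699 → 10.17%.

10.17%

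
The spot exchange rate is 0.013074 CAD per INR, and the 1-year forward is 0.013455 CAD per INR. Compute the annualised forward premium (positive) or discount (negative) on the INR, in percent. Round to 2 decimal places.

T = 1 year.
INR trades forward at +2.91418% vs spot over the period.
Annualise by dividing by T: 0.0291418 / 1 = 0.029142 → 2.91%.

+2.91%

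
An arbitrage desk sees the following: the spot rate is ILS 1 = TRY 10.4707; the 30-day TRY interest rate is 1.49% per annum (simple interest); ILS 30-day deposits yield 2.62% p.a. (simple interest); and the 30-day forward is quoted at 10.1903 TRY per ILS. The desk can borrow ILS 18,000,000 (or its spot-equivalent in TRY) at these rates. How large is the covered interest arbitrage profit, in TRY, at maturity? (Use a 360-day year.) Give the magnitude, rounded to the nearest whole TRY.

TRY 4,880,741

T = 30/360 years.
Invest the ILS and cover forward: 18,000,000 × 1.00218333333 × 10.1903 = TRY 183,825,878.79.
Convert at spot and invest in TRY: 18,000,000 × 10.4707 × 1.00124166667 = TRY 188,706,620.15.
The quoted forward undervalues ILS, so borrow ILS, convert to TRY at spot, deposit the TRY at 1.49%, and buy ILS forward at 10.1903 to cover the loan.
Arbitrage profit = |183,825,878.79 − 188,706,620.15| = TRY 4,880,741.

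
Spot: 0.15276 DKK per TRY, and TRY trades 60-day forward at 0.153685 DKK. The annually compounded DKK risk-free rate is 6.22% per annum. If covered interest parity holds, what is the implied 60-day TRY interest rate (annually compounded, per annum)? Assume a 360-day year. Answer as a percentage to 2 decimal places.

T = 60/360 years.
By CIP, F/S equals the DKK-to-TRY growth ratio: 0.153685/0.15276 = 1.0060553.
DKK growth factor: (1 + 0.0622)^(60/360) = 1.0101078.
So the TRY growth factor = 1.0040281.
Annualise: 1.0040281^(360/60) − 1 = 0.024413 = 2.44%.

2.44%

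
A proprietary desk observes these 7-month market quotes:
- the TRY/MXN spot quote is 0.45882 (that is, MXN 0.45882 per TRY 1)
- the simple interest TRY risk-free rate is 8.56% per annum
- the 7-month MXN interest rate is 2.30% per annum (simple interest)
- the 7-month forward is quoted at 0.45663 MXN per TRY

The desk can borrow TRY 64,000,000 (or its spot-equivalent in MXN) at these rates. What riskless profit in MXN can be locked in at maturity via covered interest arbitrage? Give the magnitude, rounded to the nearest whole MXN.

T = 7/12 years.
Route A — deposit TRY, sell forward: 64,000,000 × 1.0499333333 × 0.45663 = MXN 30,683,587.71.
Route B — convert at spot, deposit MXN: 64,000,000 × 0.45882 × 1.0134166667 = MXN 29,758,453.44.
The quoted forward overvalues TRY, so borrow MXN, buy TRY at spot, deposit the TRY at 8.56%, and sell the proceeds forward at 0.45663.
The gap between the two covered legs is MXN 925,134.

MXN 925,134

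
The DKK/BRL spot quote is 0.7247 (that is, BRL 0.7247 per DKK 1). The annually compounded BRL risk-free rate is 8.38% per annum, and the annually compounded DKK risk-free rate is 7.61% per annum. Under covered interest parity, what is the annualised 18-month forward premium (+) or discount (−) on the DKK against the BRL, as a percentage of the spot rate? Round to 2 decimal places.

+0.72%

T = 18/12 years.
No-arbitrage forward: 0.7247 × 1.1282977 / 1.1162949 = 0.7324922 BRL/DKK.
Annualised premium = (F − S)/S × (1/T) = (0.7324922 − 0.7247)/0.7247 ÷ (18/12) = 0.72%.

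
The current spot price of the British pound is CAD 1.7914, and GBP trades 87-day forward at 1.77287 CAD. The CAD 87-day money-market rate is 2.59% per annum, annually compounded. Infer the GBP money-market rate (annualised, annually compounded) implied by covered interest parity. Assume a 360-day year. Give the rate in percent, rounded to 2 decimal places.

7.10%

T = 87/360 years.
F/S = 1.77287/1.7914 = 0.9896561 = (growth of CAD) / (growth of GBP).
CAD growth factor: (1 + 0.0259)^(87/360) = 1.0061986.
That pins the GBP growth at 1.0167154.
Annualise: 1.0167154^(360/87) − 1 = 0.071003 = 7.10%.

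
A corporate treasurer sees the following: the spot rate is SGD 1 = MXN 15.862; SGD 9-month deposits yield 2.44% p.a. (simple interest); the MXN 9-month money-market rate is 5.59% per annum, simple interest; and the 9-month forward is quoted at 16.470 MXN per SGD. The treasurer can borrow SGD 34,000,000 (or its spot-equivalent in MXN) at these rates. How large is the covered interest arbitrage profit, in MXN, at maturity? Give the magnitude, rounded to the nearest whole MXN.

MXN 8,309,146

T = 9/12 years.
Invest the SGD and cover forward: 34,000,000 × 1.018300 × 16.470 = MXN 570,227,634.00.
Convert at spot and invest in MXN: 34,000,000 × 15.862 × 1.041925 = MXN 561,918,487.90.
The quoted forward overvalues SGD, so borrow MXN, buy SGD at spot, deposit the SGD at 2.44%, and sell the proceeds forward at 16.470.
Profit = 570,227,634.00 − 561,918,487.90 = MXN 8,309,146.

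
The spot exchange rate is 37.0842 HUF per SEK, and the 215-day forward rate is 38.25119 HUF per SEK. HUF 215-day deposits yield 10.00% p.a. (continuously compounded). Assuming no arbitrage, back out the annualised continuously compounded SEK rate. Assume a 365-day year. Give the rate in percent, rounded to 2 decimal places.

4.74%

T = 215/365 years.
By CIP, F/S equals the HUF-to-SEK growth ratio: 38.25119/37.0842 = 1.0314687.
HUF growth factor: e^(0.1000×215/365) = 1.0606735.
So the SEK growth factor = 1.0283138.
Take logs: ln 1.0283138 / (215/365) = 0.047400, so 4.74%.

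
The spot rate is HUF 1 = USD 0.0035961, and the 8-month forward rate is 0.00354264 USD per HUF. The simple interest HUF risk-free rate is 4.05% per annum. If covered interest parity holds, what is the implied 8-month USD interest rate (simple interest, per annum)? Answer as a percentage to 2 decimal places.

1.76%

T = 8/12 years.
CIP gives F = S · g_USD/g_HUF, so g_USD/g_HUF = 0.00354264/0.0035961 = 0.9851339.
The HUF side grows by 1 + 0.0405×8/12 = 1.027000.
That pins the USD growth at 1.0117325.
(1.0117325 − 1)/T = 0.017599, i.e. 1.76%.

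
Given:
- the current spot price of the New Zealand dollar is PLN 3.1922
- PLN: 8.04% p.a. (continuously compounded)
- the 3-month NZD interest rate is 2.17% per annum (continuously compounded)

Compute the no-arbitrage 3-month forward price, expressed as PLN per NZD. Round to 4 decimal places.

T = 3/12 years.
Growth of 1 PLN over T: e^(0.0804×3/12) = 1.0203034.
NZD growth factor: e^(0.0217×3/12) = 1.0054397.
Forward (PLN per NZD) = 3.1922 × 1.0203034 / 1.0054397 = 3.239391.

3.2394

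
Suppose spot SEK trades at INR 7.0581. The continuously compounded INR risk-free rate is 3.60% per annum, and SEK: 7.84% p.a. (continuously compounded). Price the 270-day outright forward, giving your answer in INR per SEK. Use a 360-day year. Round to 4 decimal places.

T = 270/360 years.
Growth of 1 INR over T: e^(0.0360×270/360) = 1.0273678.
SEK growth factor: e^(0.0784×270/360) = 1.0605631.
So F = 7.0581 × 1.0273678 / 1.0605631 = 6.837184 (INR/SEK).

6.8372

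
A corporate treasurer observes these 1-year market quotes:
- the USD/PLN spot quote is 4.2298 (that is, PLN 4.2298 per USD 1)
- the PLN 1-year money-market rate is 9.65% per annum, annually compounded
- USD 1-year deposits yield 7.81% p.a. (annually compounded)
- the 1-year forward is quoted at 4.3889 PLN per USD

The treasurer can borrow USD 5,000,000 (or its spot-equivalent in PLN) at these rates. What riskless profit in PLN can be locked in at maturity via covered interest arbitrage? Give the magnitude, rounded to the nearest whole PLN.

PLN 468,487

T = 1 year.
Keep in USD, deliver into the forward: 5,000,000·1.078100·4.3889 = PLN 23,658,365.45.
Swap to PLN now, deposit: 5,000,000·4.2298·1.096500 = PLN 23,189,878.50.
The quoted forward overvalues USD, so borrow PLN, buy USD at spot, deposit the USD at 7.81%, and sell the proceeds forward at 4.3889.
Profit = 23,658,365.45 − 23,189,878.50 = PLN 468,487.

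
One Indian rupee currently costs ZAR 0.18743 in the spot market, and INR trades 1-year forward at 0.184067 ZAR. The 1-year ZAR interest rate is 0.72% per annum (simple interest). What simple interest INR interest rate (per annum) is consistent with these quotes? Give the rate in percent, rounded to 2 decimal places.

T = 1 year.
CIP gives F = S · g_ZAR/g_INR, so g_ZAR/g_INR = 0.184067/0.18743 = 0.9820573.
ZAR growth factor: 1 + 0.0072×1 = 1.007200.
So the INR growth factor = 1.0256021.
(1.0256021 − 1)/T = 0.025602, i.e. 2.56%.

2.56%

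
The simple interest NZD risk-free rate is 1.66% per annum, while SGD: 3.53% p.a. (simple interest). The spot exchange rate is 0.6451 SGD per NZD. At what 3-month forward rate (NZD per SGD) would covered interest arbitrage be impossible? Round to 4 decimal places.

1.5430

T = 3/12 years.
Growth of 1 SGD over T: 1 + 0.0353×3/12 = 1.008825.
NZD accumulates by 1 + 0.0166×3/12 = 1.004150.
Forward (SGD per NZD) = 0.6451 × 1.008825 / 1.004150 = 0.6481034.
Invert for NZD per SGD: 1 / 0.6481034 = 1.5430.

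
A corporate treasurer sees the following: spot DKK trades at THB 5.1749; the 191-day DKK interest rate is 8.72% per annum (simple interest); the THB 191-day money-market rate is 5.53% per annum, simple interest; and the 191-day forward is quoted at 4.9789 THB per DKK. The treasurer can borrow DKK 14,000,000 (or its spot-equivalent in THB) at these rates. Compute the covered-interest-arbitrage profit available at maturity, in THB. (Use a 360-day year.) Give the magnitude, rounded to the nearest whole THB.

THB 1,644,777

T = 191/360 years.
Keep in DKK, deliver into the forward: 14,000,000·1.0462644444·4.9789 = THB 72,929,444.59.
Swap to THB now, deposit: 14,000,000·5.1749·1.0293397222 = THB 74,574,221.80.
The quoted forward undervalues DKK, so borrow DKK, convert to THB at spot, deposit the THB at 5.53%, and buy DKK forward at 4.9789 to cover the loan.
The gap between the two covered legs is THB 1,644,777.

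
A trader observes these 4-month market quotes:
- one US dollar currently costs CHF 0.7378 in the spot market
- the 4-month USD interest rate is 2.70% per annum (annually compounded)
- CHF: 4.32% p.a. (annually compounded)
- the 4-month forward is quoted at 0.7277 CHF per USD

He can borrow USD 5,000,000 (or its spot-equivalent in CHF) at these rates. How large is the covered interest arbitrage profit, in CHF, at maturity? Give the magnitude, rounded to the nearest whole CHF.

CHF 70,418

T = 4/12 years.
Keep in USD, deliver into the forward: 5,000,000·1.008920194·0.7277 = CHF 3,670,956.13.
Swap to CHF now, deposit: 5,000,000·0.7378·1.014197478 = CHF 3,741,374.50.
The quoted forward undervalues USD, so borrow USD, convert to CHF at spot, deposit the CHF at 4.32%, and buy USD forward at 0.7277 to cover the loan.
Arbitrage profit = |3,670,956.13 − 3,741,374.50| = CHF 70,418.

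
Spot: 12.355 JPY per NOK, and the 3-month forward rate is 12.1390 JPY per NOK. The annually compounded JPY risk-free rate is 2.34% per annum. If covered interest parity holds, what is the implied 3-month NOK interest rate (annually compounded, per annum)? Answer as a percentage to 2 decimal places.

9.82%

T = 3/12 years.
CIP gives F = S · g_JPY/g_NOK, so g_JPY/g_NOK = 12.139/12.355 = 0.9825172.
JPY growth factor: (1 + 0.0234)^(3/12) = 1.0057994.
So the NOK growth factor = 1.0236965.
r = 1.0236965^(12/3) − 1 = 0.098209 → 9.82%.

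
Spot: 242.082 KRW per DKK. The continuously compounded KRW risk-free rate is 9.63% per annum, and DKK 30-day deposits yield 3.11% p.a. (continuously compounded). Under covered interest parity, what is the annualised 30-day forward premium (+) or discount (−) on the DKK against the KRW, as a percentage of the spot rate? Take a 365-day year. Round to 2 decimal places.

T = 30/365 years.
CIP forward (KRW per DKK) = 242.082 × 1.0079465/1.0025594 = 243.382791.
(F − S)/S ÷ T = (243.382791 − 242.082)/242.082/(30/365) = 0.065376 → 6.54%.

+6.54%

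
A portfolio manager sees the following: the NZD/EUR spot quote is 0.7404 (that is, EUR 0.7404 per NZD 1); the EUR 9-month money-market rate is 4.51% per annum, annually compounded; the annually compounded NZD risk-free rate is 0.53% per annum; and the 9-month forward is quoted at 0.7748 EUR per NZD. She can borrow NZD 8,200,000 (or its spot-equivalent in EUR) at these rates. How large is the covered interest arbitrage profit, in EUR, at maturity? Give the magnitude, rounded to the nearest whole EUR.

EUR 103,093

T = 9/12 years.
Keep in NZD, deliver into the forward: 8,200,000·1.003972372·0.7748 = EUR 6,378,597.91.
Swap to EUR now, deposit: 8,200,000·0.7404·1.033637807 = EUR 6,275,504.54.
The quoted forward overvalues NZD, so borrow EUR, buy NZD at spot, deposit the NZD at 0.53%, and sell the proceeds forward at 0.7748.
Arbitrage profit = |6,378,597.91 − 6,275,504.54| = EUR 103,093.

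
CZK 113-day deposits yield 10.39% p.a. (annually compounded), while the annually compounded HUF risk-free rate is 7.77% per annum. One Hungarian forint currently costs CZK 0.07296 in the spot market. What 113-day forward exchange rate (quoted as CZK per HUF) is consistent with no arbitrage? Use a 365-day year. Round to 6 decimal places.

0.073505

T = 113/365 years.
CZK growth factor: (1 + 0.1039)^(113/365) = 1.0310758.
Growth of 1 HUF over T: (1 + 0.0777)^(113/365) = 1.0234367.
So F = 0.07296 × 1.0310758 / 1.0234367 = 0.07350459 (CZK/HUF).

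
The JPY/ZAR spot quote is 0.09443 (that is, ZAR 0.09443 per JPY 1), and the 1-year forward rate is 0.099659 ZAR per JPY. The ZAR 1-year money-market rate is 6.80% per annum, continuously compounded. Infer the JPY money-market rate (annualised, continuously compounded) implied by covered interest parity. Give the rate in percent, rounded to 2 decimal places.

1.41%

T = 1 year.
By CIP, F/S equals the ZAR-to-JPY growth ratio: 0.099659/0.09443 = 1.0553744.
ZAR growth factor: e^(0.0680×1) = 1.0703653.
That pins the JPY growth at 1.0142043.
Take logs: ln 1.0142043 / 1 = 0.014104, so 1.41%.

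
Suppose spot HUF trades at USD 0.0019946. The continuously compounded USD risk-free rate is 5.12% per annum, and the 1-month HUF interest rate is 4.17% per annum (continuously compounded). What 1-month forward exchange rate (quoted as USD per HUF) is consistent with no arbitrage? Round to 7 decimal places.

0.0019962

T = 1/12 years.
Growth of 1 USD over T: e^(0.0512×1/12) = 1.0042758.
Growth of 1 HUF over T: e^(0.0417×1/12) = 1.003481.
Forward (USD per HUF) = 0.0019946 × 1.0042758 / 1.003481 = 0.001996180.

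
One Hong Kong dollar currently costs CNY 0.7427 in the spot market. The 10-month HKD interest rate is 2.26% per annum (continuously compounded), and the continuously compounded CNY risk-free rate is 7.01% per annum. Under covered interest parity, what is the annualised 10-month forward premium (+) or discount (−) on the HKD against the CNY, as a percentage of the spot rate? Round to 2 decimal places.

+4.85%

T = 10/12 years.
CIP forward (CNY per HKD) = 0.7427 × 1.0601566/1.0190118 = 0.7726881.
(F − S)/S ÷ T = (0.7726881 − 0.7427)/0.7427/(10/12) = 0.048453 → 4.85%.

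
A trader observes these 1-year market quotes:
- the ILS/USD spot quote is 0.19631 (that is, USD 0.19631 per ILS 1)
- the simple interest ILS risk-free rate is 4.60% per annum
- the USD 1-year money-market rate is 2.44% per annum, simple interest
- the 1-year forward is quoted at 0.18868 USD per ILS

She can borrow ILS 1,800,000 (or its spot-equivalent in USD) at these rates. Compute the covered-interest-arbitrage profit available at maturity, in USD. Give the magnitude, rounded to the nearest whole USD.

USD 6,733

T = 1 year.
Route A — deposit ILS, sell forward: 1,800,000 × 1.046000 × 0.18868 = USD 355,246.70.
Route B — convert at spot, deposit USD: 1,800,000 × 0.19631 × 1.024400 = USD 361,979.94.
The quoted forward undervalues ILS, so borrow ILS, convert to USD at spot, deposit the USD at 2.44%, and buy ILS forward at 0.18868 to cover the loan.
The gap between the two covered legs is USD 6,733.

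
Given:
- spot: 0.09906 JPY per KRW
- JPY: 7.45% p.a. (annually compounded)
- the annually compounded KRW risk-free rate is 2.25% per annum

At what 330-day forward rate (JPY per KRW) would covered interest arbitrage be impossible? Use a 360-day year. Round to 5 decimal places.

T = 330/360 years.
JPY growth factor: (1 + 0.0745)^(330/360) = 1.0680852.
KRW accumulates by (1 + 0.0225)^(330/360) = 1.0206058.
CIP: F = S · (grow JPY)/(grow KRW) = 0.09906 × 1.0680852/1.0206058 = 0.1036684 JPY per KRW.

0.10367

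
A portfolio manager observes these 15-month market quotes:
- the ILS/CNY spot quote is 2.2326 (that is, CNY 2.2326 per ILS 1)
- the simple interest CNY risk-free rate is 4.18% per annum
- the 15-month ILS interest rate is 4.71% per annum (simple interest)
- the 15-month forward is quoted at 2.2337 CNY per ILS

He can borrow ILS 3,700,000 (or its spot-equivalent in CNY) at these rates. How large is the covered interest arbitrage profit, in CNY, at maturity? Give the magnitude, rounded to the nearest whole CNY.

CNY 59,036

T = 15/12 years.
Invest the ILS and cover forward: 3,700,000 × 1.058875 × 2.2337 = CNY 8,751,273.62.
Convert at spot and invest in CNY: 3,700,000 × 2.2326 × 1.052250 = CNY 8,692,237.40.
The quoted forward overvalues ILS, so borrow CNY, buy ILS at spot, deposit the ILS at 4.71%, and sell the proceeds forward at 2.2337.
The gap between the two covered legs is CNY 59,036.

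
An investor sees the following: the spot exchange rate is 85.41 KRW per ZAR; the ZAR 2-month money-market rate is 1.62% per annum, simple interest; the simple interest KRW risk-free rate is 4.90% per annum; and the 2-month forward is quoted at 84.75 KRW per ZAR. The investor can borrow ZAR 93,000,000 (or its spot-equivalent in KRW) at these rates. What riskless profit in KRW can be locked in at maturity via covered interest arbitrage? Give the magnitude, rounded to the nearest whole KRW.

KRW 104,968,170

T = 2/12 years.
Keep in ZAR, deliver into the forward: 93,000,000·1.002700·84.75 = KRW 7,903,030,725.00.
Swap to KRW now, deposit: 93,000,000·85.41·1.008166666667 = KRW 8,007,998,895.00.
The quoted forward undervalues ZAR, so borrow ZAR, convert to KRW at spot, deposit the KRW at 4.90%, and buy ZAR forward at 84.75 to cover the loan.
Profit = 8,007,998,895.00 − 7,903,030,725.00 = KRW 104,968,170.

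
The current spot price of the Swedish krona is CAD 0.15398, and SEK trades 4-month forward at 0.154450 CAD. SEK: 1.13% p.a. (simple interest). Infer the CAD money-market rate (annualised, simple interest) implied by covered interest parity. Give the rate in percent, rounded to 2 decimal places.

T = 4/12 years.
By CIP, F/S equals the CAD-to-SEK growth ratio: 0.15445/0.15398 = 1.0030523.
The SEK side grows by 1 + 0.0113×4/12 = 1.0037667.
That pins the CAD growth at 1.0068305.
r = (1.0068305 − 1)/(4/12) = 0.020491 → 2.05%.

2.05%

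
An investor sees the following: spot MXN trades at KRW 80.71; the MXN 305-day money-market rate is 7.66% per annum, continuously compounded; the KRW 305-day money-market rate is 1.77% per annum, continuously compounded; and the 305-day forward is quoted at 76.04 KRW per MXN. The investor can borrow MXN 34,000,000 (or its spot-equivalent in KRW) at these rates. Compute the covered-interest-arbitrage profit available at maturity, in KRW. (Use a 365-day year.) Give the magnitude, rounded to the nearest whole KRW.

T = 305/365 years.
Route A — deposit MXN, sell forward: 34,000,000 × 1.066101161201 × 76.04 = KRW 2,756,255,298.12.
Route B — convert at spot, deposit KRW: 34,000,000 × 80.71 × 1.014900330336 = KRW 2,785,028,592.49.
The quoted forward undervalues MXN, so borrow MXN, convert to KRW at spot, deposit the KRW at 1.77%, and buy MXN forward at 76.04 to cover the loan.
Profit = 2,785,028,592.49 − 2,756,255,298.12 = KRW 28,773,294.

KRW 28,773,294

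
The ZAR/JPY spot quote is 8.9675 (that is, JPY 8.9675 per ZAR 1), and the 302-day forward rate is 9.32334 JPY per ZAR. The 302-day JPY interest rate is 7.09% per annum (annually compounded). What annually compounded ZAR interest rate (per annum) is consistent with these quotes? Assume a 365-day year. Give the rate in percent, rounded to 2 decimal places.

2.17%

T = 302/365 years.
CIP gives F = S · g_JPY/g_ZAR, so g_JPY/g_ZAR = 9.32334/8.9675 = 1.0396811.
The JPY side grows by (1 + 0.0709)^(302/365) = 1.0583131.
So the ZAR growth factor = 1.0179209.
Annualise: 1.0179209^(365/302) − 1 = 0.021700 = 2.17%.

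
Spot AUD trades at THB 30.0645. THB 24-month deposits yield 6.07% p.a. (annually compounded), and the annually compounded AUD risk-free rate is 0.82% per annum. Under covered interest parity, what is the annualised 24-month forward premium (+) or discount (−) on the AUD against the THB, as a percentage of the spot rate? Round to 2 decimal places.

T = 2 years.
CIP forward (THB per AUD) = 30.0645 × 1.1250845/1.0164672 = 33.2771219.
Annualised premium = (F − S)/S × (1/T) = (33.2771219 − 30.0645)/30.0645 ÷ 2 = 5.34%.

+5.34%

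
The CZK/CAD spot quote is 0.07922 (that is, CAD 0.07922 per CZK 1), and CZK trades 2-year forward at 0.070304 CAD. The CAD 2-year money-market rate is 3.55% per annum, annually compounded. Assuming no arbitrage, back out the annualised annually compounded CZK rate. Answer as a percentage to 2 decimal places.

T = 2 years.
CIP gives F = S · g_CAD/g_CZK, so g_CAD/g_CZK = 0.070304/0.07922 = 0.8874527.
The CAD side grows by (1 + 0.0355)^2 = 1.0722603.
That pins the CZK growth at 1.208245.
r = 1.208245^(1/2) − 1 = 0.099202 → 9.92%.

9.92%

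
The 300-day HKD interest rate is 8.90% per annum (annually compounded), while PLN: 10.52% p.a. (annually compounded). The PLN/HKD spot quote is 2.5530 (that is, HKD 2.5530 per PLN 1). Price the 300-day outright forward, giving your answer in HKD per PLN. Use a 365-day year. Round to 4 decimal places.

T = 300/365 years.
HKD accumulates by (1 + 0.0890)^(300/365) = 1.0725903.
PLN accumulates by (1 + 0.1052)^(300/365) = 1.0856875.
Forward (HKD per PLN) = 2.553 × 1.0725903 / 1.0856875 = 2.522202.

2.5222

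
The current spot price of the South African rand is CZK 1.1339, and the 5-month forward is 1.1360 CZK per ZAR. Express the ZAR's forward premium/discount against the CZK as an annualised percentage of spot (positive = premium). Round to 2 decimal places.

+0.44%

T = 5/12 years.
ZAR trades forward at +0.18520% vs spot over the period.
Annualise by dividing by T: 0.0018520 / (5/12) = 0.004445 → 0.44%.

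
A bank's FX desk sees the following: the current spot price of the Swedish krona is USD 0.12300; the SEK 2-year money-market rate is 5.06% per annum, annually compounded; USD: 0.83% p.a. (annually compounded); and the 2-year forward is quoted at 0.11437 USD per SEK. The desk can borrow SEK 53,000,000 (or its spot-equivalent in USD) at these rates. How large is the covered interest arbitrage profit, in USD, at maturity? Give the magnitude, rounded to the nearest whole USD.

T = 2 years.
Route A — deposit SEK, sell forward: 53,000,000 × 1.10376036 × 0.11437 = USD 6,690,564.84.
Route B — convert at spot, deposit USD: 53,000,000 × 0.12300 × 1.01666889 = USD 6,627,664.49.
The quoted forward overvalues SEK, so borrow USD, buy SEK at spot, deposit the SEK at 5.06%, and sell the proceeds forward at 0.11437.
The gap between the two covered legs is USD 62,900.

USD 62,900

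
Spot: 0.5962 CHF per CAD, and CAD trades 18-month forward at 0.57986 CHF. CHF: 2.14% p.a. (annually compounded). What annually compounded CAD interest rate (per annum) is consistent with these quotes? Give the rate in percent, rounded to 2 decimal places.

T = 18/12 years.
CIP gives F = S · g_CHF/g_CAD, so g_CHF/g_CAD = 0.57986/0.5962 = 0.9725931.
CHF growth factor: (1 + 0.0214)^(18/12) = 1.0322711.
That pins the CAD growth at 1.0613597.
r = 1.0613597^(12/18) − 1 = 0.040499 → 4.05%.

4.05%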